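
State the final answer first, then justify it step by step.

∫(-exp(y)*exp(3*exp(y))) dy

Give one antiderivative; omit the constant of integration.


The answer is -exp(3*exp(y))/3.
Step 1. Substitute u = exp(y), turning ∫(-exp(y)*exp(3*exp(y))) dy into ∫(-exp(3*u)) du: now ∫(-exp(3*u)) du.
Step 2. Evaluate the standard form: now -exp(3*u)/3.
Step 3. Substitute back u = exp(y): now -exp(3*exp(y))/3.
Answer: -exp(3*exp(y))/3.


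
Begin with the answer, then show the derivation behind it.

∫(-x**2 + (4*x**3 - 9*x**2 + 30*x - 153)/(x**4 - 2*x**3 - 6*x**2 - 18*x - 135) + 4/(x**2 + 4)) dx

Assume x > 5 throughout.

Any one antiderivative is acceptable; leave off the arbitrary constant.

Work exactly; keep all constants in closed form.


The answer is -x**3/3 + log(x - 5) + 3*log(x + 3) + atan(x/3) + 2*atan(x/2).
Step 1. Rewrite: now ∫(-x**2) dx + ∫((4*x**3 - 9*x**2 + 30*x - 153)/(x**4 - 2*x**3 - 6*x**2 - 18*x - 135)) dx + ∫(4/(x**2 + 4)) dx.
Step 2. Evaluate the standard form: now 2*atan(x/2) + ∫(-x**2) dx + ∫((4*x**3 - 9*x**2 + 30*x - 153)/(x**4 - 2*x**3 - 6*x**2 - 18*x - 135)) dx.
Step 3. Decompose ∫((4*x**3 - 9*x**2 + 30*x - 153)/(x**4 - 2*x**3 - 6*x**2 - 18*x - 135)) dx by partial fractions, (4*x**3 - 9*x**2 + 30*x - 153)/(x**4 - 2*x**3 - 6*x**2 - 18*x - 135) = 3/(x**2 + 9) + 3/(x + 3) + 1/(x - 5): now 2*atan(x/2) + ∫(-x**2) dx + ∫(1/(x - 5)) dx + ∫(3/(x + 3)) dx + ∫(3/(x**2 + 9)) dx.
Step 4. Evaluate the standard form [assuming x > -3]: now 3*log(x + 3) + 2*atan(x/2) + ∫(-x**2) dx + ∫(1/(x - 5)) dx + ∫(3/(x**2 + 9)) dx.
Step 5. Evaluate the standard form [assuming x > 5]: now log(x - 5) + 3*log(x + 3) + 2*atan(x/2) + ∫(-x**2) dx + ∫(3/(x**2 + 9)) dx.
Step 6. Evaluate the standard form: now log(x - 5) + 3*log(x + 3) + atan(x/3) + 2*atan(x/2) + ∫(-x**2) dx.
Step 7. Evaluate the standard form: now -x**3/3 + log(x - 5) + 3*log(x + 3) + atan(x/3) + 2*atan(x/2).
Answer: -x**3/3 + log(x - 5) + 3*log(x + 3) + atan(x/3) + 2*atan(x/2).


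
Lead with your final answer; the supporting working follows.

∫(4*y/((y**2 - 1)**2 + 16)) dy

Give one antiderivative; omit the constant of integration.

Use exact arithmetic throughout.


The answer is atan(y**2/4 - 1/4)/2.
Step 1. Substitute u = y**2 - 1, turning ∫(4*y/((y**2 - 1)**2 + 16)) dy into ∫(2/(u**2 + 16)) du: now ∫(2/(u**2 + 16)) du.
Step 2. Evaluate the standard form: now atan(u/4)/2.
Step 3. Substitute back u = y**2 - 1: now atan(y**2/4 - 1/4)/2.
Answer: atan(y**2/4 - 1/4)/2.


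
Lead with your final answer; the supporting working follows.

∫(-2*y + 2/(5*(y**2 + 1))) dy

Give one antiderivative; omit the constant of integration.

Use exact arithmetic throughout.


The answer is -y**2 + 2*atan(y)/5.
Step 1. Rewrite: now ∫(-2*y) dy + ∫(2/(5*(y**2 + 1))) dy.
Step 2. Evaluate the standard form: now 2*atan(y)/5 + ∫(-2*y) dy.
Step 3. Evaluate the standard form: now -y**2 + 2*atan(y)/5.
Answer: -y**2 + 2*atan(y)/5.


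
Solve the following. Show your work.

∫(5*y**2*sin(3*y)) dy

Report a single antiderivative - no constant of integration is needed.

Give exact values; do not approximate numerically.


Step 1. Integrate ∫(5*y**2*sin(3*y)) dy by parts with u = y**2, dv = (5*sin(3*y)) dy, so v = -5*cos(3*y)/3: now -5*y**2*cos(3*y)/3 + ∫(10*y*cos(3*y)/3) dy.
Step 2. Integrate ∫(10*y*cos(3*y)/3) dy by parts with u = y, dv = (10*cos(3*y)/3) dy, so v = 10*sin(3*y)/9: now -5*y**2*cos(3*y)/3 + 10*y*sin(3*y)/9 + ∫(-10*sin(3*y)/9) dy.
Step 3. Evaluate the standard form: now -5*y**2*cos(3*y)/3 + 10*y*sin(3*y)/9 + 10*cos(3*y)/27.
Answer: -5*y**2*cos(3*y)/3 + 10*y*sin(3*y)/9 + 10*cos(3*y)/27.


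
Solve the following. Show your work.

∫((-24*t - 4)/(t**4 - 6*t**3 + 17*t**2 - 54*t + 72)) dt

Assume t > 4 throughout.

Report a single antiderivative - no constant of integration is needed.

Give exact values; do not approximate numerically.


Step 1. Decompose ∫((-24*t - 4)/(t**4 - 6*t**3 + 17*t**2 - 54*t + 72)) dt by partial fractions, (-24*t - 4)/(t**4 - 6*t**3 + 17*t**2 - 54*t + 72) = 4/(t**2 + 9) + 2/(t - 2) - 2/(t - 4): now ∫(-2/(t - 4)) dt + ∫(2/(t - 2)) dt + ∫(4/(t**2 + 9)) dt.
Step 2. Evaluate the standard form [assuming t > 4]: now -2*log(t - 4) + ∫(2/(t - 2)) dt + ∫(4/(t**2 + 9)) dt.
Step 3. Evaluate the standard form [assuming t > 2]: now -2*log(t - 4) + 2*log(t - 2) + ∫(4/(t**2 + 9)) dt.
Step 4. Evaluate the standard form: now -2*log(t - 4) + 2*log(t - 2) + 4*atan(t/3)/3.
Answer: -2*log(t - 4) + 2*log(t - 2) + 4*atan(t/3)/3.


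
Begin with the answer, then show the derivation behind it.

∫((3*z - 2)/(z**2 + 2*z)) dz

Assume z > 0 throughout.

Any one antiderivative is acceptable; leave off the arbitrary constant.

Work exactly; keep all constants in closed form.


The answer is -log(z) + 4*log(z + 2).
Step 1. Decompose ∫((3*z - 2)/(z**2 + 2*z)) dz by partial fractions, (3*z - 2)/(z**2 + 2*z) = 4/(z + 2) - 1/z: now ∫(-1/z) dz + ∫(4/(z + 2)) dz.
Step 2. Evaluate the standard form [assuming z > -2]: now 4*log(z + 2) + ∫(-1/z) dz.
Step 3. Evaluate the standard form [assuming z > 0]: now -log(z) + 4*log(z + 2).
Answer: -log(z) + 4*log(z + 2).


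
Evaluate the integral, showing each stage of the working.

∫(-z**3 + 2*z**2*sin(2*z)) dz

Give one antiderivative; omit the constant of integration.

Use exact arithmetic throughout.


Step 1. Rewrite: now ∫(-z**3) dz + ∫(2*z**2*sin(2*z)) dz.
Step 2. Evaluate the standard form: now -z**4/4 + ∫(2*z**2*sin(2*z)) dz.
Step 3. Integrate ∫(2*z**2*sin(2*z)) dz by parts with u = z**2, dv = (2*sin(2*z)) dz, so v = -cos(2*z): now -z**4/4 - z**2*cos(2*z) + ∫(2*z*cos(2*z)) dz.
Step 4. Integrate ∫(2*z*cos(2*z)) dz by parts with u = z, dv = (2*cos(2*z)) dz, so v = sin(2*z): now -z**4/4 - z**2*cos(2*z) + z*sin(2*z) + ∫(-sin(2*z)) dz.
Step 5. Evaluate the standard form: now -z**4/4 - z**2*cos(2*z) + z*sin(2*z) + cos(2*z)/2.
Answer: -z**4/4 - z**2*cos(2*z) + z*sin(2*z) + cos(2*z)/2.


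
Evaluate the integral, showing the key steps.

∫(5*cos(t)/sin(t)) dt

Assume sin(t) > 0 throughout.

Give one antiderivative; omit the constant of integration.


Step 1. Substitute u = sin(t), turning ∫(5*cos(t)/sin(t)) dt into ∫(5/u) du: now ∫(5/u) du.
Step 2. Evaluate the standard form [assuming u > 0]: now 5*log(u).
Step 3. Substitute back u = sin(t): now 5*log(sin(t)).
Answer: 5*log(sin(t)).


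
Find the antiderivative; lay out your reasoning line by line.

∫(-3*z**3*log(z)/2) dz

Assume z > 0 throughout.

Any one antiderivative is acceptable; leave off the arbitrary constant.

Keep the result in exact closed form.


Step 1. Integrate ∫(-3*z**3*log(z)/2) dz by parts with u = log(z), dv = (-3*z**3/2) dz, so v = -3*z**4/8 [assuming z > 0]: now -3*z**4*log(z)/8 + ∫(3*z**3/8) dz.
Step 2. Evaluate the standard form: now -3*z**4*log(z)/8 + 3*z**4/32.
Answer: -3*z**4*log(z)/8 + 3*z**4/32.


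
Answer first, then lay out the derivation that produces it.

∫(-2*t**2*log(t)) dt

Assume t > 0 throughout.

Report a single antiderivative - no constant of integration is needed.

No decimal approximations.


The answer is -2*t**3*log(t)/3 + 2*t**3/9.
Step 1. Integrate ∫(-2*t**2*log(t)) dt by parts with u = log(t), dv = (-2*t**2) dt, so v = -2*t**3/3 [assuming t > 0]: now -2*t**3*log(t)/3 + ∫(2*t**2/3) dt.
Step 2. Evaluate the standard form: now -2*t**3*log(t)/3 + 2*t**3/9.
Answer: -2*t**3*log(t)/3 + 2*t**3/9.


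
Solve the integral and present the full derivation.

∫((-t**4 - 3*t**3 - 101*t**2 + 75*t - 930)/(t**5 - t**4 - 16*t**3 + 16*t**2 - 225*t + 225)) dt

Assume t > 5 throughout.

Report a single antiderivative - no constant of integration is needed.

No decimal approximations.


Step 1. Decompose ∫((-t**4 - 3*t**3 - 101*t**2 + 75*t - 930)/(t**5 - t**4 - 16*t**3 + 16*t**2 - 225*t + 225)) dt by partial fractions, (-t**4 - 3*t**3 - 101*t**2 + 75*t - 930)/(t**5 - t**4 - 16*t**3 + 16*t**2 - 225*t + 225) = -3/(t**2 + 9) - 2/(t + 5) + 4/(t - 1) - 3/(t - 5): now ∫(-3/(t - 5)) dt + ∫(4/(t - 1)) dt + ∫(-2/(t + 5)) dt + ∫(-3/(t**2 + 9)) dt.
Step 2. Evaluate the standard form [assuming t > 5]: now -3*log(t - 5) + ∫(4/(t - 1)) dt + ∫(-2/(t + 5)) dt + ∫(-3/(t**2 + 9)) dt.
Step 3. Evaluate the standard form [assuming t > -5]: now -3*log(t - 5) - 2*log(t + 5) + ∫(4/(t - 1)) dt + ∫(-3/(t**2 + 9)) dt.
Step 4. Evaluate the standard form [assuming t > 1]: now -3*log(t - 5) + 4*log(t - 1) - 2*log(t + 5) + ∫(-3/(t**2 + 9)) dt.
Step 5. Evaluate the standard form: now -3*log(t - 5) + 4*log(t - 1) - 2*log(t + 5) - atan(t/3).
Answer: -3*log(t - 5) + 4*log(t - 1) - 2*log(t + 5) - atan(t/3).


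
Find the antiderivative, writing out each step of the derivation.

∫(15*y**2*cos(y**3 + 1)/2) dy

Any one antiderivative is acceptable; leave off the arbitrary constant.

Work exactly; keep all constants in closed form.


Step 1. Substitute u = y**3 + 1, turning ∫(15*y**2*cos(y**3 + 1)/2) dy into ∫(5*cos(u)/2) du: now ∫(5*cos(u)/2) du.
Step 2. Evaluate the standard form: now 5*sin(u)/2.
Step 3. Substitute back u = y**3 + 1: now 5*sin(y**3 + 1)/2.
Answer: 5*sin(y**3 + 1)/2.


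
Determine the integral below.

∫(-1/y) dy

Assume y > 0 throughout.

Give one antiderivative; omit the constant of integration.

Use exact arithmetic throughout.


Answer: -log(y).


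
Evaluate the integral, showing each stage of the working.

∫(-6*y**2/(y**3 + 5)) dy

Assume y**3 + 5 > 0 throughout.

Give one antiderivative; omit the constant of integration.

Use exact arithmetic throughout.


Step 1. Substitute u = y**3 + 5, turning ∫(-6*y**2/(y**3 + 5)) dy into ∫(-2/u) du: now ∫(-2/u) du.
Step 2. Evaluate the standard form [assuming u > 0]: now -2*log(u).
Step 3. Substitute back u = y**3 + 5: now -2*log(y**3 + 5).
Answer: -2*log(y**3 + 5).


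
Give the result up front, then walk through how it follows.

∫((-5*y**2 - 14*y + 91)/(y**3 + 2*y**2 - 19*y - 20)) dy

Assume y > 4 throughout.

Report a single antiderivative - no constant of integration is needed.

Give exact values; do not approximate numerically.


The answer is -log(y - 4) - 5*log(y + 1) + log(y + 5).
Step 1. Decompose ∫((-5*y**2 - 14*y + 91)/(y**3 + 2*y**2 - 19*y - 20)) dy by partial fractions, (-5*y**2 - 14*y + 91)/(y**3 + 2*y**2 - 19*y - 20) = 1/(y + 5) - 5/(y + 1) - 1/(y - 4): now ∫(-1/(y - 4)) dy + ∫(-5/(y + 1)) dy + ∫(1/(y + 5)) dy.
Step 2. Evaluate the standard form [assuming y > 4]: now -log(y - 4) + ∫(-5/(y + 1)) dy + ∫(1/(y + 5)) dy.
Step 3. Evaluate the standard form [assuming y > -5]: now -log(y - 4) + log(y + 5) + ∫(-5/(y + 1)) dy.
Step 4. Evaluate the standard form [assuming y > -1]: now -log(y - 4) - 5*log(y + 1) + log(y + 5).
Answer: -log(y - 4) - 5*log(y + 1) + log(y + 5).


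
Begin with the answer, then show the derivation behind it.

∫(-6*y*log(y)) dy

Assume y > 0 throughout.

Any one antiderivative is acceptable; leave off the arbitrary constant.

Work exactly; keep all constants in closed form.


The answer is -3*y**2*log(y) + 3*y**2/2.
Step 1. Integrate ∫(-6*y*log(y)) dy by parts with u = log(y), dv = (-6*y) dy, so v = -3*y**2 [assuming y > 0]: now -3*y**2*log(y) + ∫(3*y) dy.
Step 2. Evaluate the standard form: now -3*y**2*log(y) + 3*y**2/2.
Answer: -3*y**2*log(y) + 3*y**2/2.


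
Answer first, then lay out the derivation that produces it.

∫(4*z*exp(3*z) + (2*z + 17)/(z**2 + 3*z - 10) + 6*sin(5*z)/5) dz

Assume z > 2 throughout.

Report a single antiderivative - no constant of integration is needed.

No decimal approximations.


The answer is 4*z*exp(3*z)/3 - 4*exp(3*z)/9 + 3*log(z - 2) - log(z + 5) - 6*cos(5*z)/25.
Step 1. Rewrite: now ∫(4*z*exp(3*z)) dz + ∫((2*z + 17)/(z**2 + 3*z - 10)) dz + ∫(6*sin(5*z)/5) dz.
Step 2. Decompose ∫((2*z + 17)/(z**2 + 3*z - 10)) dz by partial fractions, (2*z + 17)/(z**2 + 3*z - 10) = -1/(z + 5) + 3/(z - 2): now ∫(4*z*exp(3*z)) dz + ∫(3/(z - 2)) dz + ∫(-1/(z + 5)) dz + ∫(6*sin(5*z)/5) dz.
Step 3. Evaluate the standard form [assuming z > -5]: now -log(z + 5) + ∫(4*z*exp(3*z)) dz + ∫(3/(z - 2)) dz + ∫(6*sin(5*z)/5) dz.
Step 4. Evaluate the standard form [assuming z > 2]: now 3*log(z - 2) - log(z + 5) + ∫(4*z*exp(3*z)) dz + ∫(6*sin(5*z)/5) dz.
Step 5. Integrate ∫(4*z*exp(3*z)) dz by parts with u = z, dv = (4*exp(3*z)) dz, so v = 4*exp(3*z)/3: now 4*z*exp(3*z)/3 + 3*log(z - 2) - log(z + 5) + ∫(-4*exp(3*z)/3) dz + ∫(6*sin(5*z)/5) dz.
Step 6. Evaluate the standard form: now 4*z*exp(3*z)/3 - 4*exp(3*z)/9 + 3*log(z - 2) - log(z + 5) + ∫(6*sin(5*z)/5) dz.
Step 7. Evaluate the standard form: now 4*z*exp(3*z)/3 - 4*exp(3*z)/9 + 3*log(z - 2) - log(z + 5) - 6*cos(5*z)/25.
Answer: 4*z*exp(3*z)/3 - 4*exp(3*z)/9 + 3*log(z - 2) - log(z + 5) - 6*cos(5*z)/25.


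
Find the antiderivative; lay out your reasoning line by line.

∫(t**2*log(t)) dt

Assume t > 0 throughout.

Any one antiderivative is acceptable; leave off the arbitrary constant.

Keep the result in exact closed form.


Step 1. Integrate ∫(t**2*log(t)) dt by parts with u = log(t), dv = (t**2) dt, so v = t**3/3 [assuming t > 0]: now t**3*log(t)/3 + ∫(-t**2/3) dt.
Step 2. Evaluate the standard form: now t**3*log(t)/3 - t**3/9.
Answer: t**3*log(t)/3 - t**3/9.


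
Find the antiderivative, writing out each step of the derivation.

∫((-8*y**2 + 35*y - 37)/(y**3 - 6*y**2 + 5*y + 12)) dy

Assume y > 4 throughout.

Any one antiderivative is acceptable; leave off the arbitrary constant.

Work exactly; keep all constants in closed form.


Step 1. Decompose ∫((-8*y**2 + 35*y - 37)/(y**3 - 6*y**2 + 5*y + 12)) dy by partial fractions, (-8*y**2 + 35*y - 37)/(y**3 - 6*y**2 + 5*y + 12) = -4/(y + 1) + 1/(y - 3) - 5/(y - 4): now ∫(-5/(y - 4)) dy + ∫(1/(y - 3)) dy + ∫(-4/(y + 1)) dy.
Step 2. Evaluate the standard form [assuming y > 3]: now log(y - 3) + ∫(-5/(y - 4)) dy + ∫(-4/(y + 1)) dy.
Step 3. Evaluate the standard form [assuming y > 4]: now -5*log(y - 4) + log(y - 3) + ∫(-4/(y + 1)) dy.
Step 4. Evaluate the standard form [assuming y > -1]: now -5*log(y - 4) + log(y - 3) - 4*log(y + 1).
Answer: -5*log(y - 4) + log(y - 3) - 4*log(y + 1).


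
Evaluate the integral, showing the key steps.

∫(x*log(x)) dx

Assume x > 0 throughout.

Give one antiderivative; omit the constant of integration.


Step 1. Integrate ∫(x*log(x)) dx by parts with u = log(x), dv = (x) dx, so v = x**2/2 [assuming x > 0]: now x**2*log(x)/2 + ∫(-x/2) dx.
Step 2. Evaluate the standard form: now x**2*log(x)/2 - x**2/4.
Answer: x**2*log(x)/2 - x**2/4.


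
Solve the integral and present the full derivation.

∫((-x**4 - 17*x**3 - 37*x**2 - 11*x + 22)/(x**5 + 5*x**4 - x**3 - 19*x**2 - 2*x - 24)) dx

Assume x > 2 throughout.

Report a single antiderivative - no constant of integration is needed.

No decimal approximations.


Step 1. Decompose ∫((-x**4 - 17*x**3 - 37*x**2 - 11*x + 22)/(x**5 + 5*x**4 - x**3 - 19*x**2 - 2*x - 24)) dx by partial fractions, (-x**4 - 17*x**3 - 37*x**2 - 11*x + 22)/(x**5 + 5*x**4 - x**3 - 19*x**2 - 2*x - 24) = -2/(x**2 + 1) + 3/(x + 4) - 2/(x + 3) - 2/(x - 2): now ∫(-2/(x - 2)) dx + ∫(-2/(x + 3)) dx + ∫(3/(x + 4)) dx + ∫(-2/(x**2 + 1)) dx.
Step 2. Evaluate the standard form [assuming x > -3]: now -2*log(x + 3) + ∫(-2/(x - 2)) dx + ∫(3/(x + 4)) dx + ∫(-2/(x**2 + 1)) dx.
Step 3. Evaluate the standard form [assuming x > -4]: now -2*log(x + 3) + 3*log(x + 4) + ∫(-2/(x - 2)) dx + ∫(-2/(x**2 + 1)) dx.
Step 4. Evaluate the standard form [assuming x > 2]: now -2*log(x - 2) - 2*log(x + 3) + 3*log(x + 4) + ∫(-2/(x**2 + 1)) dx.
Step 5. Evaluate the standard form: now -2*log(x - 2) - 2*log(x + 3) + 3*log(x + 4) - 2*atan(x).
Answer: -2*log(x - 2) - 2*log(x + 3) + 3*log(x + 4) - 2*atan(x).


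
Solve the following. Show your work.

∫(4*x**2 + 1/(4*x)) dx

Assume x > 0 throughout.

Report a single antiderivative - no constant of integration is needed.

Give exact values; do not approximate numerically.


Step 1. Rewrite: now ∫(1/(4*x)) dx + ∫(4*x**2) dx.
Step 2. Evaluate the standard form: now 4*x**3/3 + ∫(1/(4*x)) dx.
Step 3. Evaluate the standard form [assuming x > 0]: now 4*x**3/3 + log(x)/4.
Answer: 4*x**3/3 + log(x)/4.


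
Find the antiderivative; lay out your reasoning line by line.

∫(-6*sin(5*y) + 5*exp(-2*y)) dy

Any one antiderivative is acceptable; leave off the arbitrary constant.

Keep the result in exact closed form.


Step 1. Rewrite: now ∫(5*exp(-2*y)) dy + ∫(-6*sin(5*y)) dy.
Step 2. Evaluate the standard form: now 6*cos(5*y)/5 + ∫(5*exp(-2*y)) dy.
Step 3. Evaluate the standard form: now 6*cos(5*y)/5 - 5*exp(-2*y)/2.
Answer: 6*cos(5*y)/5 - 5*exp(-2*y)/2.


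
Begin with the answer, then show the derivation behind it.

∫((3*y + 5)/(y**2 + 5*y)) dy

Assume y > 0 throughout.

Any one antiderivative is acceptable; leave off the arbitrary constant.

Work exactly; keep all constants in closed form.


The answer is log(y) + 2*log(y + 5).
Step 1. Decompose ∫((3*y + 5)/(y**2 + 5*y)) dy by partial fractions, (3*y + 5)/(y**2 + 5*y) = 2/(y + 5) + 1/y: now ∫(1/y) dy + ∫(2/(y + 5)) dy.
Step 2. Evaluate the standard form [assuming y > -5]: now 2*log(y + 5) + ∫(1/y) dy.
Step 3. Evaluate the standard form [assuming y > 0]: now log(y) + 2*log(y + 5).
Answer: log(y) + 2*log(y + 5).


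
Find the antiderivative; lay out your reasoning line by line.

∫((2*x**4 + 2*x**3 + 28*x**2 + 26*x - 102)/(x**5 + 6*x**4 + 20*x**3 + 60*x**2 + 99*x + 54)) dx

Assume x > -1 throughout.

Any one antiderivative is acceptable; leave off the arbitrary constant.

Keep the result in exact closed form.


Step 1. Decompose ∫((2*x**4 + 2*x**3 + 28*x**2 + 26*x - 102)/(x**5 + 6*x**4 + 20*x**3 + 60*x**2 + 99*x + 54)) dx by partial fractions, (2*x**4 + 2*x**3 + 28*x**2 + 26*x - 102)/(x**5 + 6*x**4 + 20*x**3 + 60*x**2 + 99*x + 54) = 4/(x**2 + 9) + 5/(x + 3) + 2/(x + 2) - 5/(x + 1): now ∫(-5/(x + 1)) dx + ∫(2/(x + 2)) dx + ∫(5/(x + 3)) dx + ∫(4/(x**2 + 9)) dx.
Step 2. Evaluate the standard form [assuming x > -1]: now -5*log(x + 1) + ∫(2/(x + 2)) dx + ∫(5/(x + 3)) dx + ∫(4/(x**2 + 9)) dx.
Step 3. Evaluate the standard form [assuming x > -2]: now -5*log(x + 1) + 2*log(x + 2) + ∫(5/(x + 3)) dx + ∫(4/(x**2 + 9)) dx.
Step 4. Evaluate the standard form [assuming x > -3]: now -5*log(x + 1) + 2*log(x + 2) + 5*log(x + 3) + ∫(4/(x**2 + 9)) dx.
Step 5. Evaluate the standard form: now -5*log(x + 1) + 2*log(x + 2) + 5*log(x + 3) + 4*atan(x/3)/3.
Answer: -5*log(x + 1) + 2*log(x + 2) + 5*log(x + 3) + 4*atan(x/3)/3.


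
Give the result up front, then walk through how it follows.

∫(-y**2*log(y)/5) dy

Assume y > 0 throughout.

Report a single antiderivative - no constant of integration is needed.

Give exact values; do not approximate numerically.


The answer is -y**3*log(y)/15 + y**3/45.
Step 1. Integrate ∫(-y**2*log(y)/5) dy by parts with u = log(y), dv = (-y**2/5) dy, so v = -y**3/15 [assuming y > 0]: now -y**3*log(y)/15 + ∫(y**2/15) dy.
Step 2. Evaluate the standard form: now -y**3*log(y)/15 + y**3/45.
Answer: -y**3*log(y)/15 + y**3/45.


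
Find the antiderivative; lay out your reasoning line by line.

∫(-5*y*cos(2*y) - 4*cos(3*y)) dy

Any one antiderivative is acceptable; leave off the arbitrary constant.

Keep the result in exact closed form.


Step 1. Rewrite: now ∫(-5*y*cos(2*y)) dy + ∫(-4*cos(3*y)) dy.
Step 2. Evaluate the standard form: now -4*sin(3*y)/3 + ∫(-5*y*cos(2*y)) dy.
Step 3. Integrate ∫(-5*y*cos(2*y)) dy by parts with u = y, dv = (-5*cos(2*y)) dy, so v = -5*sin(2*y)/2: now -5*y*sin(2*y)/2 - 4*sin(3*y)/3 + ∫(5*sin(2*y)/2) dy.
Step 4. Evaluate the standard form: now -5*y*sin(2*y)/2 - 4*sin(3*y)/3 - 5*cos(2*y)/4.
Answer: -5*y*sin(2*y)/2 - 4*sin(3*y)/3 - 5*cos(2*y)/4.


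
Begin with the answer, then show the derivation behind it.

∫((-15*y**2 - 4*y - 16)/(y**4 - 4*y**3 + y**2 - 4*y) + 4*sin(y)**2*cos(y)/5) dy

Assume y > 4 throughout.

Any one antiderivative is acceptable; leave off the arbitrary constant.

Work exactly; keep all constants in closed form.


The answer is 4*log(y) - 4*log(y - 4) + 4*sin(y)**3/15 + atan(y).
Step 1. Rewrite: now ∫((-15*y**2 - 4*y - 16)/(y**4 - 4*y**3 + y**2 - 4*y)) dy + ∫(4*sin(y)**2*cos(y)/5) dy.
Step 2. Decompose ∫((-15*y**2 - 4*y - 16)/(y**4 - 4*y**3 + y**2 - 4*y)) dy by partial fractions, (-15*y**2 - 4*y - 16)/(y**4 - 4*y**3 + y**2 - 4*y) = 1/(y**2 + 1) - 4/(y - 4) + 4/y: now ∫(4/y) dy + ∫(4*sin(y)**2*cos(y)/5) dy + ∫(-4/(y - 4)) dy + ∫(1/(y**2 + 1)) dy.
Step 3. Evaluate the standard form [assuming y > 0]: now 4*log(y) + ∫(4*sin(y)**2*cos(y)/5) dy + ∫(-4/(y - 4)) dy + ∫(1/(y**2 + 1)) dy.
Step 4. Evaluate the standard form [assuming y > 4]: now 4*log(y) - 4*log(y - 4) + ∫(4*sin(y)**2*cos(y)/5) dy + ∫(1/(y**2 + 1)) dy.
Step 5. Evaluate the standard form: now 4*log(y) - 4*log(y - 4) + atan(y) + ∫(4*sin(y)**2*cos(y)/5) dy.
Step 6. Substitute u = sin(y), turning ∫(4*sin(y)**2*cos(y)/5) dy into ∫(4*u**2/5) du: now 4*log(y) - 4*log(y - 4) + atan(y) + ∫(4*u**2/5) du.
Step 7. Evaluate the standard form: now 4*u**3/15 + 4*log(y) - 4*log(y - 4) + atan(y).
Step 8. Substitute back u = sin(y): now 4*log(y) - 4*log(y - 4) + 4*sin(y)**3/15 + atan(y).
Answer: 4*log(y) - 4*log(y - 4) + 4*sin(y)**3/15 + atan(y).


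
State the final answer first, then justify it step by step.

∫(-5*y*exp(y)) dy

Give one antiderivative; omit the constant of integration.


The answer is -5*y*exp(y) + 5*exp(y).
Step 1. Integrate ∫(-5*y*exp(y)) dy by parts with u = y, dv = (-5*exp(y)) dy, so v = -5*exp(y): now -5*y*exp(y) + ∫(5*exp(y)) dy.
Step 2. Evaluate the standard form: now -5*y*exp(y) + 5*exp(y).
Answer: -5*y*exp(y) + 5*exp(y).


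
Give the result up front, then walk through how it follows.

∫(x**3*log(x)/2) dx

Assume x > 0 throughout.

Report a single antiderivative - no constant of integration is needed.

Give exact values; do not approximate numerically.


The answer is x**4*log(x)/8 - x**4/32.
Step 1. Integrate ∫(x**3*log(x)/2) dx by parts with u = log(x), dv = (x**3/2) dx, so v = x**4/8 [assuming x > 0]: now x**4*log(x)/8 + ∫(-x**3/8) dx.
Step 2. Evaluate the standard form: now x**4*log(x)/8 - x**4/32.
Answer: x**4*log(x)/8 - x**4/32.


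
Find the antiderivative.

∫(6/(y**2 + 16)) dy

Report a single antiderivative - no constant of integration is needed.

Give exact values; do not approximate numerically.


Answer: 3*atan(y/4)/2.


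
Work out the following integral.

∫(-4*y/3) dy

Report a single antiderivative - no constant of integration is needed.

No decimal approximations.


Answer: -2*y**2/3.


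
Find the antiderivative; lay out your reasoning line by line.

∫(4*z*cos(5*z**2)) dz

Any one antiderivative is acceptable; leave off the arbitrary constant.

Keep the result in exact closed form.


Step 1. Substitute u = z**2, turning ∫(4*z*cos(5*z**2)) dz into ∫(2*cos(5*u)) du: now ∫(2*cos(5*u)) du.
Step 2. Evaluate the standard form: now 2*sin(5*u)/5.
Step 3. Substitute back u = z**2: now 2*sin(5*z**2)/5.
Answer: 2*sin(5*z**2)/5.


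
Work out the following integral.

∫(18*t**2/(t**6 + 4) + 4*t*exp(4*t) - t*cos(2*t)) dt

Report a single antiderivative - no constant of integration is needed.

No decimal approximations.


Answer: t*exp(4*t) - t*sin(2*t)/2 - exp(4*t)/4 - cos(2*t)/4 + 3*atan(t**3/2).


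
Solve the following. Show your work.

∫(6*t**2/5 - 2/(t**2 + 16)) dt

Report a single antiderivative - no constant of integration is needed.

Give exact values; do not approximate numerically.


Step 1. Rewrite: now ∫(6*t**2/5) dt + ∫(-2/(t**2 + 16)) dt.
Step 2. Evaluate the standard form: now -atan(t/4)/2 + ∫(6*t**2/5) dt.
Step 3. Evaluate the standard form: now 2*t**3/5 - atan(t/4)/2.
Answer: 2*t**3/5 - atan(t/4)/2.


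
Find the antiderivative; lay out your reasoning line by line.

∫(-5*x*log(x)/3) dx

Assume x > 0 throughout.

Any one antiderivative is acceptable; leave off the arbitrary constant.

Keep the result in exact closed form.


Step 1. Integrate ∫(-5*x*log(x)/3) dx by parts with u = log(x), dv = (-5*x/3) dx, so v = -5*x**2/6 [assuming x > 0]: now -5*x**2*log(x)/6 + ∫(5*x/6) dx.
Step 2. Evaluate the standard form: now -5*x**2*log(x)/6 + 5*x**2/12.
Answer: -5*x**2*log(x)/6 + 5*x**2/12.


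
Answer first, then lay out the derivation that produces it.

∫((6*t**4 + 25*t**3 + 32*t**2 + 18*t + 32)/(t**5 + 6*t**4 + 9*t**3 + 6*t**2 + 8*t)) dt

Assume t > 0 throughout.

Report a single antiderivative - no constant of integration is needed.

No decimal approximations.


The answer is 4*log(t) - log(t + 2) + 3*log(t + 4) - atan(t).
Step 1. Decompose ∫((6*t**4 + 25*t**3 + 32*t**2 + 18*t + 32)/(t**5 + 6*t**4 + 9*t**3 + 6*t**2 + 8*t)) dt by partial fractions, (6*t**4 + 25*t**3 + 32*t**2 + 18*t + 32)/(t**5 + 6*t**4 + 9*t**3 + 6*t**2 + 8*t) = -1/(t**2 + 1) + 3/(t + 4) - 1/(t + 2) + 4/t: now ∫(4/t) dt + ∫(-1/(t + 2)) dt + ∫(3/(t + 4)) dt + ∫(-1/(t**2 + 1)) dt.
Step 2. Evaluate the standard form [assuming t > -2]: now -log(t + 2) + ∫(4/t) dt + ∫(3/(t + 4)) dt + ∫(-1/(t**2 + 1)) dt.
Step 3. Evaluate the standard form [assuming t > 0]: now 4*log(t) - log(t + 2) + ∫(3/(t + 4)) dt + ∫(-1/(t**2 + 1)) dt.
Step 4. Evaluate the standard form [assuming t > -4]: now 4*log(t) - log(t + 2) + 3*log(t + 4) + ∫(-1/(t**2 + 1)) dt.
Step 5. Evaluate the standard form: now 4*log(t) - log(t + 2) + 3*log(t + 4) - atan(t).
Answer: 4*log(t) - log(t + 2) + 3*log(t + 4) - atan(t).


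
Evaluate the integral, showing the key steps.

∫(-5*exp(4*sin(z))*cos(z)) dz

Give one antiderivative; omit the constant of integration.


Step 1. Substitute u = sin(z), turning ∫(-5*exp(4*sin(z))*cos(z)) dz into ∫(-5*exp(4*u)) du: now ∫(-5*exp(4*u)) du.
Step 2. Evaluate the standard form: now -5*exp(4*u)/4.
Step 3. Substitute back u = sin(z): now -5*exp(4*sin(z))/4.
Answer: -5*exp(4*sin(z))/4.


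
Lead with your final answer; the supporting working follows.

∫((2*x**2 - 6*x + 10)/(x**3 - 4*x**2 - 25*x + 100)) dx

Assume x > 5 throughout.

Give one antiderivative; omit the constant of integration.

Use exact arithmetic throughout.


The answer is 3*log(x - 5) - 2*log(x - 4) + log(x + 5).
Step 1. Decompose ∫((2*x**2 - 6*x + 10)/(x**3 - 4*x**2 - 25*x + 100)) dx by partial fractions, (2*x**2 - 6*x + 10)/(x**3 - 4*x**2 - 25*x + 100) = 1/(x + 5) - 2/(x - 4) + 3/(x - 5): now ∫(3/(x - 5)) dx + ∫(-2/(x - 4)) dx + ∫(1/(x + 5)) dx.
Step 2. Evaluate the standard form [assuming x > 4]: now -2*log(x - 4) + ∫(3/(x - 5)) dx + ∫(1/(x + 5)) dx.
Step 3. Evaluate the standard form [assuming x > 5]: now 3*log(x - 5) - 2*log(x - 4) + ∫(1/(x + 5)) dx.
Step 4. Evaluate the standard form [assuming x > -5]: now 3*log(x - 5) - 2*log(x - 4) + log(x + 5).
Answer: 3*log(x - 5) - 2*log(x - 4) + log(x + 5).


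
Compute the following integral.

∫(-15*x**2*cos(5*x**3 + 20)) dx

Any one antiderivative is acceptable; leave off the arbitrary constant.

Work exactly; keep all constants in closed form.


Answer: -sin(5*x**3 + 20).


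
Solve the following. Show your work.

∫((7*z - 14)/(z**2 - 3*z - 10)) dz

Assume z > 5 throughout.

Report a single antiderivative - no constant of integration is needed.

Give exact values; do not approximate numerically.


Step 1. Decompose ∫((7*z - 14)/(z**2 - 3*z - 10)) dz by partial fractions, (7*z - 14)/(z**2 - 3*z - 10) = 4/(z + 2) + 3/(z - 5): now ∫(3/(z - 5)) dz + ∫(4/(z + 2)) dz.
Step 2. Evaluate the standard form [assuming z > 5]: now 3*log(z - 5) + ∫(4/(z + 2)) dz.
Step 3. Evaluate the standard form [assuming z > -2]: now 3*log(z - 5) + 4*log(z + 2).
Answer: 3*log(z - 5) + 4*log(z + 2).


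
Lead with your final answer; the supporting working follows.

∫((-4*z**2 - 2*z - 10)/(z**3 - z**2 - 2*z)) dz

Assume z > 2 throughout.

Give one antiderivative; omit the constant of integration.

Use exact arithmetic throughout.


The answer is 5*log(z) - 5*log(z - 2) - 4*log(z + 1).
Step 1. Decompose ∫((-4*z**2 - 2*z - 10)/(z**3 - z**2 - 2*z)) dz by partial fractions, (-4*z**2 - 2*z - 10)/(z**3 - z**2 - 2*z) = -4/(z + 1) - 5/(z - 2) + 5/z: now ∫(5/z) dz + ∫(-5/(z - 2)) dz + ∫(-4/(z + 1)) dz.
Step 2. Evaluate the standard form [assuming z > -1]: now -4*log(z + 1) + ∫(5/z) dz + ∫(-5/(z - 2)) dz.
Step 3. Evaluate the standard form [assuming z > 0]: now 5*log(z) - 4*log(z + 1) + ∫(-5/(z - 2)) dz.
Step 4. Evaluate the standard form [assuming z > 2]: now 5*log(z) - 5*log(z - 2) - 4*log(z + 1).
Answer: 5*log(z) - 5*log(z - 2) - 4*log(z + 1).


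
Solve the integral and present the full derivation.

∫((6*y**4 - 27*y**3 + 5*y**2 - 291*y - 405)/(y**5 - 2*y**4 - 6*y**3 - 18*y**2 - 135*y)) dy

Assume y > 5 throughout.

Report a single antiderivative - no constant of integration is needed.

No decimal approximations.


Step 1. Decompose ∫((6*y**4 - 27*y**3 + 5*y**2 - 291*y - 405)/(y**5 - 2*y**4 - 6*y**3 - 18*y**2 - 135*y)) dy by partial fractions, (6*y**4 - 27*y**3 + 5*y**2 - 291*y - 405)/(y**5 - 2*y**4 - 6*y**3 - 18*y**2 - 135*y) = 2/(y**2 + 9) + 4/(y + 3) - 1/(y - 5) + 3/y: now ∫(3/y) dy + ∫(-1/(y - 5)) dy + ∫(4/(y + 3)) dy + ∫(2/(y**2 + 9)) dy.
Step 2. Evaluate the standard form [assuming y > -3]: now 4*log(y + 3) + ∫(3/y) dy + ∫(-1/(y - 5)) dy + ∫(2/(y**2 + 9)) dy.
Step 3. Evaluate the standard form [assuming y > 5]: now -log(y - 5) + 4*log(y + 3) + ∫(3/y) dy + ∫(2/(y**2 + 9)) dy.
Step 4. Evaluate the standard form [assuming y > 0]: now 3*log(y) - log(y - 5) + 4*log(y + 3) + ∫(2/(y**2 + 9)) dy.
Step 5. Evaluate the standard form: now 3*log(y) - log(y - 5) + 4*log(y + 3) + 2*atan(y/3)/3.
Answer: 3*log(y) - log(y - 5) + 4*log(y + 3) + 2*atan(y/3)/3.


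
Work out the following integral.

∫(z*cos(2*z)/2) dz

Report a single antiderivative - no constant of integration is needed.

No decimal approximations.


Answer: z*sin(2*z)/4 + cos(2*z)/8.


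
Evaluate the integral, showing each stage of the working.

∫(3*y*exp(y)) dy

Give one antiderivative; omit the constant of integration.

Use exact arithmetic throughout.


Step 1. Integrate ∫(3*y*exp(y)) dy by parts with u = y, dv = (3*exp(y)) dy, so v = 3*exp(y): now 3*y*exp(y) + ∫(-3*exp(y)) dy.
Step 2. Evaluate the standard form: now 3*y*exp(y) - 3*exp(y).
Answer: 3*y*exp(y) - 3*exp(y).


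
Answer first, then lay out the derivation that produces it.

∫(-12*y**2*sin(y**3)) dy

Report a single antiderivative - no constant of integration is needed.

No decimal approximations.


The answer is 4*cos(y**3).
Step 1. Substitute u = y**3, turning ∫(-12*y**2*sin(y**3)) dy into ∫(-4*sin(u)) du: now ∫(-4*sin(u)) du.
Step 2. Evaluate the standard form: now 4*cos(u).
Step 3. Substitute back u = y**3: now 4*cos(y**3).
Answer: 4*cos(y**3).


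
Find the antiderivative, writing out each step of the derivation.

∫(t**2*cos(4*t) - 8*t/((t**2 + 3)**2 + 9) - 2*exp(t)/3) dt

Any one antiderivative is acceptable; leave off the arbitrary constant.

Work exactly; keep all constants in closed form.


Step 1. Rewrite: now ∫(-8*t/((t**2 + 3)**2 + 9)) dt + ∫(t**2*cos(4*t)) dt + ∫(-2*exp(t)/3) dt.
Step 2. Evaluate the standard form: now -2*exp(t)/3 + ∫(-8*t/((t**2 + 3)**2 + 9)) dt + ∫(t**2*cos(4*t)) dt.
Step 3. Integrate ∫(t**2*cos(4*t)) dt by parts with u = t**2, dv = (cos(4*t)) dt, so v = sin(4*t)/4: now t**2*sin(4*t)/4 - 2*exp(t)/3 + ∫(-8*t/((t**2 + 3)**2 + 9)) dt + ∫(-t*sin(4*t)/2) dt.
Step 4. Integrate ∫(-t*sin(4*t)/2) dt by parts with u = t, dv = (-sin(4*t)/2) dt, so v = cos(4*t)/8: now t**2*sin(4*t)/4 + t*cos(4*t)/8 - 2*exp(t)/3 + ∫(-8*t/((t**2 + 3)**2 + 9)) dt + ∫(-cos(4*t)/8) dt.
Step 5. Evaluate the standard form: now t**2*sin(4*t)/4 + t*cos(4*t)/8 - 2*exp(t)/3 - sin(4*t)/32 + ∫(-8*t/((t**2 + 3)**2 + 9)) dt.
Step 6. Substitute u = t**2 + 3, turning ∫(-8*t/((t**2 + 3)**2 + 9)) dt into ∫(-4/(u**2 + 9)) du: now t**2*sin(4*t)/4 + t*cos(4*t)/8 - 2*exp(t)/3 - sin(4*t)/32 + ∫(-4/(u**2 + 9)) du.
Step 7. Evaluate the standard form: now t**2*sin(4*t)/4 + t*cos(4*t)/8 - 2*exp(t)/3 - sin(4*t)/32 - 4*atan(u/3)/3.
Step 8. Substitute back u = t**2 + 3: now t**2*sin(4*t)/4 + t*cos(4*t)/8 - 2*exp(t)/3 - sin(4*t)/32 - 4*atan(t**2/3 + 1)/3.
Answer: t**2*sin(4*t)/4 + t*cos(4*t)/8 - 2*exp(t)/3 - sin(4*t)/32 - 4*atan(t**2/3 + 1)/3.


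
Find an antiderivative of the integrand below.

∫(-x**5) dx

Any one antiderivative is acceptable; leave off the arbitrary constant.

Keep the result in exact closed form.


Answer: -x**6/6.


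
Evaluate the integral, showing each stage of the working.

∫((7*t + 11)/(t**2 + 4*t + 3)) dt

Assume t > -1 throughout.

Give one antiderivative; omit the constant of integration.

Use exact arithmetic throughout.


Step 1. Decompose ∫((7*t + 11)/(t**2 + 4*t + 3)) dt by partial fractions, (7*t + 11)/(t**2 + 4*t + 3) = 5/(t + 3) + 2/(t + 1): now ∫(2/(t + 1)) dt + ∫(5/(t + 3)) dt.
Step 2. Evaluate the standard form [assuming t > -1]: now 2*log(t + 1) + ∫(5/(t + 3)) dt.
Step 3. Evaluate the standard form [assuming t > -3]: now 2*log(t + 1) + 5*log(t + 3).
Answer: 2*log(t + 1) + 5*log(t + 3).


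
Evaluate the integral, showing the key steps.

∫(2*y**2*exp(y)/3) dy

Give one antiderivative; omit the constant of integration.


Step 1. Integrate ∫(2*y**2*exp(y)/3) dy by parts with u = y**2, dv = (2*exp(y)/3) dy, so v = 2*exp(y)/3: now 2*y**2*exp(y)/3 + ∫(-4*y*exp(y)/3) dy.
Step 2. Integrate ∫(-4*y*exp(y)/3) dy by parts with u = y, dv = (-4*exp(y)/3) dy, so v = -4*exp(y)/3: now 2*y**2*exp(y)/3 - 4*y*exp(y)/3 + ∫(4*exp(y)/3) dy.
Step 3. Evaluate the standard form: now 2*y**2*exp(y)/3 - 4*y*exp(y)/3 + 4*exp(y)/3.
Answer: 2*y**2*exp(y)/3 - 4*y*exp(y)/3 + 4*exp(y)/3.


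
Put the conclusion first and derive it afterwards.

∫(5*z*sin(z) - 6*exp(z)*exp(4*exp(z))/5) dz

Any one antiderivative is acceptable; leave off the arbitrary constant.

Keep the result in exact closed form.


The answer is -5*z*cos(z) - 3*exp(4*exp(z))/10 + 5*sin(z).
Step 1. Rewrite: now ∫(5*z*sin(z)) dz + ∫(-6*exp(z)*exp(4*exp(z))/5) dz.
Step 2. Substitute u = exp(z), turning ∫(-6*exp(z)*exp(4*exp(z))/5) dz into ∫(-6*exp(4*u)/5) du: now ∫(5*z*sin(z)) dz + ∫(-6*exp(4*u)/5) du.
Step 3. Evaluate the standard form: now -3*exp(4*u)/10 + ∫(5*z*sin(z)) dz.
Step 4. Substitute back u = exp(z): now -3*exp(4*exp(z))/10 + ∫(5*z*sin(z)) dz.
Step 5. Integrate ∫(5*z*sin(z)) dz by parts with u = z, dv = (5*sin(z)) dz, so v = -5*cos(z): now -5*z*cos(z) - 3*exp(4*exp(z))/10 + ∫(5*cos(z)) dz.
Step 6. Evaluate the standard form: now -5*z*cos(z) - 3*exp(4*exp(z))/10 + 5*sin(z).
Answer: -5*z*cos(z) - 3*exp(4*exp(z))/10 + 5*sin(z).


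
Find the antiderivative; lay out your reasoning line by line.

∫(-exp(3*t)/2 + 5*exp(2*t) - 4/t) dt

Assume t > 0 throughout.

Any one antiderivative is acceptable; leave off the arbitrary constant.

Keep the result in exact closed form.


Step 1. Rewrite: now ∫(-4/t) dt + ∫(5*exp(2*t)) dt + ∫(-exp(3*t)/2) dt.
Step 2. Evaluate the standard form [assuming t > 0]: now -4*log(t) + ∫(5*exp(2*t)) dt + ∫(-exp(3*t)/2) dt.
Step 3. Evaluate the standard form: now 5*exp(2*t)/2 - 4*log(t) + ∫(-exp(3*t)/2) dt.
Step 4. Evaluate the standard form: now -exp(3*t)/6 + 5*exp(2*t)/2 - 4*log(t).
Answer: -exp(3*t)/6 + 5*exp(2*t)/2 - 4*log(t).


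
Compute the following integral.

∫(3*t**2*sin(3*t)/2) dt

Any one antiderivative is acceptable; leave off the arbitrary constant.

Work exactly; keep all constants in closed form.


Answer: -t**2*cos(3*t)/2 + t*sin(3*t)/3 + cos(3*t)/9.


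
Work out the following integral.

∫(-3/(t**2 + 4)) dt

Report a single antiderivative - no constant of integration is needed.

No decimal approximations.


Answer: -3*atan(t/2)/2.


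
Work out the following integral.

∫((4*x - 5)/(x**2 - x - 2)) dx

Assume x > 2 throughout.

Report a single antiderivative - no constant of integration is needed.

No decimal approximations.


Answer: log(x - 2) + 3*log(x + 1).


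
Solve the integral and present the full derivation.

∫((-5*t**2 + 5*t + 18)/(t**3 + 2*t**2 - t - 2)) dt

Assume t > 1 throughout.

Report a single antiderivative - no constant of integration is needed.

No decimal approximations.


Step 1. Decompose ∫((-5*t**2 + 5*t + 18)/(t**3 + 2*t**2 - t - 2)) dt by partial fractions, (-5*t**2 + 5*t + 18)/(t**3 + 2*t**2 - t - 2) = -4/(t + 2) - 4/(t + 1) + 3/(t - 1): now ∫(3/(t - 1)) dt + ∫(-4/(t + 1)) dt + ∫(-4/(t + 2)) dt.
Step 2. Evaluate the standard form [assuming t > -1]: now -4*log(t + 1) + ∫(3/(t - 1)) dt + ∫(-4/(t + 2)) dt.
Step 3. Evaluate the standard form [assuming t > 1]: now 3*log(t - 1) - 4*log(t + 1) + ∫(-4/(t + 2)) dt.
Step 4. Evaluate the standard form [assuming t > -2]: now 3*log(t - 1) - 4*log(t + 1) - 4*log(t + 2).
Answer: 3*log(t - 1) - 4*log(t + 1) - 4*log(t + 2).


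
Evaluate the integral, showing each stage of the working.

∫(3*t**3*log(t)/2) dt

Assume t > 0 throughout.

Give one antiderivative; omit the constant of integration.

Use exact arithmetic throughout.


Step 1. Integrate ∫(3*t**3*log(t)/2) dt by parts with u = log(t), dv = (3*t**3/2) dt, so v = 3*t**4/8 [assuming t > 0]: now 3*t**4*log(t)/8 + ∫(-3*t**3/8) dt.
Step 2. Evaluate the standard form: now 3*t**4*log(t)/8 - 3*t**4/32.
Answer: 3*t**4*log(t)/8 - 3*t**4/32.


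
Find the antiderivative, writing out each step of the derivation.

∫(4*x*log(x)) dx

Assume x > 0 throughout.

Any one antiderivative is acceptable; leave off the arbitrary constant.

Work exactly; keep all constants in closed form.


Step 1. Integrate ∫(4*x*log(x)) dx by parts with u = log(x), dv = (4*x) dx, so v = 2*x**2 [assuming x > 0]: now 2*x**2*log(x) + ∫(-2*x) dx.
Step 2. Evaluate the standard form: now 2*x**2*log(x) - x**2.
Answer: 2*x**2*log(x) - x**2.


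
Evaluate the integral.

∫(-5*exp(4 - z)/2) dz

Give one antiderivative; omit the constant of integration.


Answer: 5*exp(4 - z)/2.


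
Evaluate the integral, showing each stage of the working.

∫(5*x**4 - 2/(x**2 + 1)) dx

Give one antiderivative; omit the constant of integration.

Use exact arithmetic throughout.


Step 1. Rewrite: now ∫(5*x**4) dx + ∫(-2/(x**2 + 1)) dx.
Step 2. Evaluate the standard form: now -2*atan(x) + ∫(5*x**4) dx.
Step 3. Evaluate the standard form: now x**5 - 2*atan(x).
Answer: x**5 - 2*atan(x).


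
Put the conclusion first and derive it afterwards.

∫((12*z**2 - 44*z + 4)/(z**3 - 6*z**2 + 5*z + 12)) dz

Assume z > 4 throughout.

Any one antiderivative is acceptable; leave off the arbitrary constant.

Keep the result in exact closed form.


The answer is 4*log(z - 4) + 5*log(z - 3) + 3*log(z + 1).
Step 1. Decompose ∫((12*z**2 - 44*z + 4)/(z**3 - 6*z**2 + 5*z + 12)) dz by partial fractions, (12*z**2 - 44*z + 4)/(z**3 - 6*z**2 + 5*z + 12) = 3/(z + 1) + 5/(z - 3) + 4/(z - 4): now ∫(4/(z - 4)) dz + ∫(5/(z - 3)) dz + ∫(3/(z + 1)) dz.
Step 2. Evaluate the standard form [assuming z > -1]: now 3*log(z + 1) + ∫(4/(z - 4)) dz + ∫(5/(z - 3)) dz.
Step 3. Evaluate the standard form [assuming z > 4]: now 4*log(z - 4) + 3*log(z + 1) + ∫(5/(z - 3)) dz.
Step 4. Evaluate the standard form [assuming z > 3]: now 4*log(z - 4) + 5*log(z - 3) + 3*log(z + 1).
Answer: 4*log(z - 4) + 5*log(z - 3) + 3*log(z + 1).


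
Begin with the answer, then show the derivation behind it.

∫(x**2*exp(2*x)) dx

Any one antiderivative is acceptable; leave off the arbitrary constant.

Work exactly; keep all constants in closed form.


The answer is x**2*exp(2*x)/2 - x*exp(2*x)/2 + exp(2*x)/4.
Step 1. Integrate ∫(x**2*exp(2*x)) dx by parts with u = x**2, dv = (exp(2*x)) dx, so v = exp(2*x)/2: now x**2*exp(2*x)/2 + ∫(-x*exp(2*x)) dx.
Step 2. Integrate ∫(-x*exp(2*x)) dx by parts with u = x, dv = (-exp(2*x)) dx, so v = -exp(2*x)/2: now x**2*exp(2*x)/2 - x*exp(2*x)/2 + ∫(exp(2*x)/2) dx.
Step 3. Evaluate the standard form: now x**2*exp(2*x)/2 - x*exp(2*x)/2 + exp(2*x)/4.
Answer: x**2*exp(2*x)/2 - x*exp(2*x)/2 + exp(2*x)/4.


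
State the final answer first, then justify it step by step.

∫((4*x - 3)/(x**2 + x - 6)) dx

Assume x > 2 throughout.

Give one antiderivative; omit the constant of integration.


The answer is log(x - 2) + 3*log(x + 3).
Step 1. Decompose ∫((4*x - 3)/(x**2 + x - 6)) dx by partial fractions, (4*x - 3)/(x**2 + x - 6) = 3/(x + 3) + 1/(x - 2): now ∫(1/(x - 2)) dx + ∫(3/(x + 3)) dx.
Step 2. Evaluate the standard form [assuming x > -3]: now 3*log(x + 3) + ∫(1/(x - 2)) dx.
Step 3. Evaluate the standard form [assuming x > 2]: now log(x - 2) + 3*log(x + 3).
Answer: log(x - 2) + 3*log(x + 3).
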